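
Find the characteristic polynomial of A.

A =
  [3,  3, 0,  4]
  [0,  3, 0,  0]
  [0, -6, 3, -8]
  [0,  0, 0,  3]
x^4 - 12*x^3 + 54*x^2 - 108*x + 81

Expanding det(x·I − A) (e.g. by cofactor expansion or by noting that A is similar to its Jordan form J, which has the same characteristic polynomial as A) gives
  χ_A(x) = x^4 - 12*x^3 + 54*x^2 - 108*x + 81
which factors as (x - 3)^4. The eigenvalues (with algebraic multiplicities) are λ = 3 with multiplicity 4.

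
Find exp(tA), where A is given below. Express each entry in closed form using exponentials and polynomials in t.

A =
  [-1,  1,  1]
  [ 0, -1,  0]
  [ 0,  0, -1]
e^{tA} =
  [exp(-t), t*exp(-t), t*exp(-t)]
  [0, exp(-t), 0]
  [0, 0, exp(-t)]

Strategy: write A = P · J · P⁻¹ where J is a Jordan canonical form, so e^{tA} = P · e^{tJ} · P⁻¹, and e^{tJ} can be computed block-by-block.

A has Jordan form
J =
  [-1,  1,  0]
  [ 0, -1,  0]
  [ 0,  0, -1]
(up to reordering of blocks).

Per-block formulas:
  For a 2×2 Jordan block J_2(-1): exp(t · J_2(-1)) = e^(-1t)·(I + t·N), where N is the 2×2 nilpotent shift.
  For a 1×1 block at λ = -1: exp(t · [-1]) = [e^(-1t)].

After assembling e^{tJ} and conjugating by P, we get:

e^{tA} =
  [exp(-t), t*exp(-t), t*exp(-t)]
  [0, exp(-t), 0]
  [0, 0, exp(-t)]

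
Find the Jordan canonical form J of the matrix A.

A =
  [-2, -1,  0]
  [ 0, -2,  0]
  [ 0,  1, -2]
J_2(-2) ⊕ J_1(-2)

The characteristic polynomial is
  det(x·I − A) = x^3 + 6*x^2 + 12*x + 8 = (x + 2)^3

Eigenvalues and multiplicities (the geometric multiplicity of λ is n − rank(A − λI), which equals the number of Jordan blocks for λ):
  λ = -2: algebraic multiplicity = 3, geometric multiplicity = 2

Determining the block sizes for each eigenvalue:
  λ = -2: 2 blocks summing to 3 forces exactly one block of size 2 and the rest size 1 → block sizes [2, 1]

Assembling the blocks gives a Jordan form
J =
  [-2,  1,  0]
  [ 0, -2,  0]
  [ 0,  0, -2]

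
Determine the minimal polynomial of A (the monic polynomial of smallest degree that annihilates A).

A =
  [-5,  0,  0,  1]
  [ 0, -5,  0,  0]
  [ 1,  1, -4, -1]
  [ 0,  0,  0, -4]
x^2 + 9*x + 20

The characteristic polynomial is χ_A(x) = (x + 4)^2*(x + 5)^2, so the eigenvalues are known. The minimal polynomial is
  m_A(x) = Π_λ (x − λ)^{k_λ}
where k_λ is the size of the *largest* Jordan block for λ (equivalently, the smallest k with (A − λI)^k v = 0 for every generalised eigenvector v of λ).

  λ = -5: largest Jordan block has size 1, contributing (x + 5)
  λ = -4: largest Jordan block has size 1, contributing (x + 4)

So m_A(x) = (x + 4)*(x + 5) = x^2 + 9*x + 20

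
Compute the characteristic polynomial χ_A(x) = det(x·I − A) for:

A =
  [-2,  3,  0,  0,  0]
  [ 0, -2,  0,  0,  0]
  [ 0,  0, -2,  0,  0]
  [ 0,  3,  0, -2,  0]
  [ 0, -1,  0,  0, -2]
x^5 + 10*x^4 + 40*x^3 + 80*x^2 + 80*x + 32

Expanding det(x·I − A) (e.g. by cofactor expansion or by noting that A is similar to its Jordan form J, which has the same characteristic polynomial as A) gives
  χ_A(x) = x^5 + 10*x^4 + 40*x^3 + 80*x^2 + 80*x + 32
which factors as (x + 2)^5. The eigenvalues (with algebraic multiplicities) are λ = -2 with multiplicity 5.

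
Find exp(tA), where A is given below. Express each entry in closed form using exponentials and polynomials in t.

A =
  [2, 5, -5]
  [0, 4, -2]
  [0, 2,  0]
e^{tA} =
  [exp(2*t), 5*t*exp(2*t), -5*t*exp(2*t)]
  [0, 2*t*exp(2*t) + exp(2*t), -2*t*exp(2*t)]
  [0, 2*t*exp(2*t), -2*t*exp(2*t) + exp(2*t)]

Strategy: write A = P · J · P⁻¹ where J is a Jordan canonical form, so e^{tA} = P · e^{tJ} · P⁻¹, and e^{tJ} can be computed block-by-block.

A has Jordan form
J =
  [2, 1, 0]
  [0, 2, 0]
  [0, 0, 2]
(up to reordering of blocks).

Per-block formulas:
  For a 2×2 Jordan block J_2(2): exp(t · J_2(2)) = e^(2t)·(I + t·N), where N is the 2×2 nilpotent shift.
  For a 1×1 block at λ = 2: exp(t · [2]) = [e^(2t)].

After assembling e^{tJ} and conjugating by P, we get:

e^{tA} =
  [exp(2*t), 5*t*exp(2*t), -5*t*exp(2*t)]
  [0, 2*t*exp(2*t) + exp(2*t), -2*t*exp(2*t)]
  [0, 2*t*exp(2*t), -2*t*exp(2*t) + exp(2*t)]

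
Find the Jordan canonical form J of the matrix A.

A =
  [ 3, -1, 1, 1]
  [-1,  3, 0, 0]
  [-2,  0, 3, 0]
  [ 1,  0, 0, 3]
J_3(3) ⊕ J_1(3)

The characteristic polynomial is
  det(x·I − A) = x^4 - 12*x^3 + 54*x^2 - 108*x + 81 = (x - 3)^4

Eigenvalues and multiplicities (the geometric multiplicity of λ is n − rank(A − λI), which equals the number of Jordan blocks for λ):
  λ = 3: algebraic multiplicity = 4, geometric multiplicity = 2

Determining the block sizes for each eigenvalue:
  λ = 3: with am = 4 and gm = 2, the partition is not yet determined (e.g. several partitions of 4 into 2 parts exist). Let N = A − (3)·I. Computing rank(N^1) = 2, rank(N^2) = 1, rank(N^3) = 0; the number of blocks of size ≥ j is rank(N^{j−1}) − rank(N^j), giving [2, 1, 1]. So we have 1 block(s) of size 3, 1 block(s) of size 1 → block sizes [3, 1]

Assembling the blocks gives a Jordan form
J =
  [3, 1, 0, 0]
  [0, 3, 1, 0]
  [0, 0, 3, 0]
  [0, 0, 0, 3]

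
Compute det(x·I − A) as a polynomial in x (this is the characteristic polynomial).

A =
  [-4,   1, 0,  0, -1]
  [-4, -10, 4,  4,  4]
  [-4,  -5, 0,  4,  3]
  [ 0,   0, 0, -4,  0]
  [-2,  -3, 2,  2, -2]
x^5 + 20*x^4 + 160*x^3 + 640*x^2 + 1280*x + 1024

Expanding det(x·I − A) (e.g. by cofactor expansion or by noting that A is similar to its Jordan form J, which has the same characteristic polynomial as A) gives
  χ_A(x) = x^5 + 20*x^4 + 160*x^3 + 640*x^2 + 1280*x + 1024
which factors as (x + 4)^5. The eigenvalues (with algebraic multiplicities) are λ = -4 with multiplicity 5.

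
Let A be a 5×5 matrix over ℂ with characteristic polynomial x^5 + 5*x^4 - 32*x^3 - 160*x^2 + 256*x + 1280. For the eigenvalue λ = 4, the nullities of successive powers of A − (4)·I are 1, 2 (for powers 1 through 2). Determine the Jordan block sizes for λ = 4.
Block sizes for λ = 4: [2]

From the dimensions of kernels of powers, the number of Jordan blocks of size at least j is d_j − d_{j−1} where d_j = dim ker(N^j) (with d_0 = 0). Computing the differences gives [1, 1].
The number of blocks of size exactly k is (#blocks of size ≥ k) − (#blocks of size ≥ k + 1), so the partition is: 1 block(s) of size 2.
In nonincreasing order the block sizes are [2].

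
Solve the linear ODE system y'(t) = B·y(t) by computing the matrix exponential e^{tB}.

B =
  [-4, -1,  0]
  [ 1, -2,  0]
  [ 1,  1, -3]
e^{tB} =
  [-t*exp(-3*t) + exp(-3*t), -t*exp(-3*t), 0]
  [t*exp(-3*t), t*exp(-3*t) + exp(-3*t), 0]
  [t*exp(-3*t), t*exp(-3*t), exp(-3*t)]

Strategy: write B = P · J · P⁻¹ where J is a Jordan canonical form, so e^{tB} = P · e^{tJ} · P⁻¹, and e^{tJ} can be computed block-by-block.

B has Jordan form
J =
  [-3,  1,  0]
  [ 0, -3,  0]
  [ 0,  0, -3]
(up to reordering of blocks).

Per-block formulas:
  For a 2×2 Jordan block J_2(-3): exp(t · J_2(-3)) = e^(-3t)·(I + t·N), where N is the 2×2 nilpotent shift.
  For a 1×1 block at λ = -3: exp(t · [-3]) = [e^(-3t)].

After assembling e^{tJ} and conjugating by P, we get:

e^{tB} =
  [-t*exp(-3*t) + exp(-3*t), -t*exp(-3*t), 0]
  [t*exp(-3*t), t*exp(-3*t) + exp(-3*t), 0]
  [t*exp(-3*t), t*exp(-3*t), exp(-3*t)]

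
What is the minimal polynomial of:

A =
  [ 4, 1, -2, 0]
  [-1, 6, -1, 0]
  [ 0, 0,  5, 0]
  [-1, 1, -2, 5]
x^3 - 15*x^2 + 75*x - 125

The characteristic polynomial is χ_A(x) = (x - 5)^4, so the eigenvalues are known. The minimal polynomial is
  m_A(x) = Π_λ (x − λ)^{k_λ}
where k_λ is the size of the *largest* Jordan block for λ (equivalently, the smallest k with (A − λI)^k v = 0 for every generalised eigenvector v of λ).

  λ = 5: largest Jordan block has size 3, contributing (x − 5)^3

So m_A(x) = (x - 5)^3 = x^3 - 15*x^2 + 75*x - 125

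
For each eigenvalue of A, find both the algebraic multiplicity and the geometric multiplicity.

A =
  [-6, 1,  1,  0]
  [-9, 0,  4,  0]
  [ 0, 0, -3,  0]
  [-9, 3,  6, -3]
λ = -3: alg = 4, geom = 2

Step 1 — factor the characteristic polynomial to read off the algebraic multiplicities:
  χ_A(x) = (x + 3)^4

Step 2 — compute geometric multiplicities via the rank-nullity identity g(λ) = n − rank(A − λI):
  rank(A − (-3)·I) = 2, so dim ker(A − (-3)·I) = n − 2 = 2

Summary:
  λ = -3: algebraic multiplicity = 4, geometric multiplicity = 2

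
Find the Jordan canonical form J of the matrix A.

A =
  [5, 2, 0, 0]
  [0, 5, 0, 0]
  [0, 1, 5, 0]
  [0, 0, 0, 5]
J_2(5) ⊕ J_1(5) ⊕ J_1(5)

The characteristic polynomial is
  det(x·I − A) = x^4 - 20*x^3 + 150*x^2 - 500*x + 625 = (x - 5)^4

Eigenvalues and multiplicities (the geometric multiplicity of λ is n − rank(A − λI), which equals the number of Jordan blocks for λ):
  λ = 5: algebraic multiplicity = 4, geometric multiplicity = 3

Determining the block sizes for each eigenvalue:
  λ = 5: 3 blocks summing to 4 forces exactly one block of size 2 and the rest size 1 → block sizes [2, 1, 1]

Assembling the blocks gives a Jordan form
J =
  [5, 1, 0, 0]
  [0, 5, 0, 0]
  [0, 0, 5, 0]
  [0, 0, 0, 5]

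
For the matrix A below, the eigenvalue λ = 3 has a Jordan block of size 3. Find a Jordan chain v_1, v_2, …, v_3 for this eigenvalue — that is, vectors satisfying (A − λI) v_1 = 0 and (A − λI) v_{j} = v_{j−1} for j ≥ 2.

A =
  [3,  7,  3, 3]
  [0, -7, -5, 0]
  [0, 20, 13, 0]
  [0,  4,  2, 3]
A Jordan chain for λ = 3 of length 3:
v_1 = (2, 0, 0, 0)ᵀ
v_2 = (7, -10, 20, 4)ᵀ
v_3 = (0, 1, 0, 0)ᵀ

Let N = A − (3)·I. We want v_3 with N^3 v_3 = 0 but N^2 v_3 ≠ 0; then v_{j-1} := N · v_j for j = 3, …, 2.

Pick v_3 = (0, 1, 0, 0)ᵀ.
Then v_2 = N · v_3 = (7, -10, 20, 4)ᵀ.
Then v_1 = N · v_2 = (2, 0, 0, 0)ᵀ.

Sanity check: (A − (3)·I) v_1 = (0, 0, 0, 0)ᵀ = 0. ✓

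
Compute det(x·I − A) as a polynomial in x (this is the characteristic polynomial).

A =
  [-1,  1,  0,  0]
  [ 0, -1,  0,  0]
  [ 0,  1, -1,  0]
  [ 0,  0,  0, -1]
x^4 + 4*x^3 + 6*x^2 + 4*x + 1

Expanding det(x·I − A) (e.g. by cofactor expansion or by noting that A is similar to its Jordan form J, which has the same characteristic polynomial as A) gives
  χ_A(x) = x^4 + 4*x^3 + 6*x^2 + 4*x + 1
which factors as (x + 1)^4. The eigenvalues (with algebraic multiplicities) are λ = -1 with multiplicity 4.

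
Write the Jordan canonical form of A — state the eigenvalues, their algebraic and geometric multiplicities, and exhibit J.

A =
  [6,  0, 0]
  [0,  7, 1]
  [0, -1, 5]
J_2(6) ⊕ J_1(6)

The characteristic polynomial is
  det(x·I − A) = x^3 - 18*x^2 + 108*x - 216 = (x - 6)^3

Eigenvalues and multiplicities (the geometric multiplicity of λ is n − rank(A − λI), which equals the number of Jordan blocks for λ):
  λ = 6: algebraic multiplicity = 3, geometric multiplicity = 2

Determining the block sizes for each eigenvalue:
  λ = 6: 2 blocks summing to 3 forces exactly one block of size 2 and the rest size 1 → block sizes [2, 1]

Assembling the blocks gives a Jordan form
J =
  [6, 1, 0]
  [0, 6, 0]
  [0, 0, 6]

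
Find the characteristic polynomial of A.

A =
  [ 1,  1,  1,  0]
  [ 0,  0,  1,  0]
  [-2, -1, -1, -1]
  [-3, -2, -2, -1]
x^4 + x^3

Expanding det(x·I − A) (e.g. by cofactor expansion or by noting that A is similar to its Jordan form J, which has the same characteristic polynomial as A) gives
  χ_A(x) = x^4 + x^3
which factors as x^3*(x + 1). The eigenvalues (with algebraic multiplicities) are λ = -1 with multiplicity 1, λ = 0 with multiplicity 3.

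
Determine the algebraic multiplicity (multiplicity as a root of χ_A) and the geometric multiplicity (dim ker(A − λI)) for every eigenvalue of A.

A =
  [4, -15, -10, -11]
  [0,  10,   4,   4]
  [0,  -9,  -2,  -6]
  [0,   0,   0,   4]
λ = 4: alg = 4, geom = 2

Step 1 — factor the characteristic polynomial to read off the algebraic multiplicities:
  χ_A(x) = (x - 4)^4

Step 2 — compute geometric multiplicities via the rank-nullity identity g(λ) = n − rank(A − λI):
  rank(A − (4)·I) = 2, so dim ker(A − (4)·I) = n − 2 = 2

Summary:
  λ = 4: algebraic multiplicity = 4, geometric multiplicity = 2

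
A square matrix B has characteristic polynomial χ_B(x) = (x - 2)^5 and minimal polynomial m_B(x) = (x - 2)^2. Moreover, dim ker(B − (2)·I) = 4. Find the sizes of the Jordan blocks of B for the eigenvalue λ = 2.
Block sizes for λ = 2: [2, 1, 1, 1]

Step 1 — from the characteristic polynomial, algebraic multiplicity of λ = 2 is 5. From dim ker(B − (2)·I) = 4, there are exactly 4 Jordan blocks for λ = 2.
Step 2 — from the minimal polynomial, the factor (x − 2)^2 tells us the largest block for λ = 2 has size 2.
Step 3 — with total size 5, 4 blocks, and largest block 2, the block sizes (in nonincreasing order) are [2, 1, 1, 1].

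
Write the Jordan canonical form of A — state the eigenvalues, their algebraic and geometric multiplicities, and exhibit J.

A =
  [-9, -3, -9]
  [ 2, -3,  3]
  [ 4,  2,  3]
J_3(-3)

The characteristic polynomial is
  det(x·I − A) = x^3 + 9*x^2 + 27*x + 27 = (x + 3)^3

Eigenvalues and multiplicities (the geometric multiplicity of λ is n − rank(A − λI), which equals the number of Jordan blocks for λ):
  λ = -3: algebraic multiplicity = 3, geometric multiplicity = 1

Determining the block sizes for each eigenvalue:
  λ = -3: one block (gm = 1), so the single block has size am = 3 → block sizes [3]

Assembling the blocks gives a Jordan form
J =
  [-3,  1,  0]
  [ 0, -3,  1]
  [ 0,  0, -3]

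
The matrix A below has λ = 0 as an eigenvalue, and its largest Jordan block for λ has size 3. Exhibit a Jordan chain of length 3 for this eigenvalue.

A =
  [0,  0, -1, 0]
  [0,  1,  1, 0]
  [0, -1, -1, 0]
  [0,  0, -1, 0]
A Jordan chain for λ = 0 of length 3:
v_1 = (1, 0, 0, 1)ᵀ
v_2 = (0, 1, -1, 0)ᵀ
v_3 = (0, 1, 0, 0)ᵀ

Let N = A − (0)·I. We want v_3 with N^3 v_3 = 0 but N^2 v_3 ≠ 0; then v_{j-1} := N · v_j for j = 3, …, 2.

Pick v_3 = (0, 1, 0, 0)ᵀ.
Then v_2 = N · v_3 = (0, 1, -1, 0)ᵀ.
Then v_1 = N · v_2 = (1, 0, 0, 1)ᵀ.

Sanity check: (A − (0)·I) v_1 = (0, 0, 0, 0)ᵀ = 0. ✓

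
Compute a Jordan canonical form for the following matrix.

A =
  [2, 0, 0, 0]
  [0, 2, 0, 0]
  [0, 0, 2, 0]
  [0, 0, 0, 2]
J_1(2) ⊕ J_1(2) ⊕ J_1(2) ⊕ J_1(2)

The characteristic polynomial is
  det(x·I − A) = x^4 - 8*x^3 + 24*x^2 - 32*x + 16 = (x - 2)^4

Eigenvalues and multiplicities (the geometric multiplicity of λ is n − rank(A − λI), which equals the number of Jordan blocks for λ):
  λ = 2: algebraic multiplicity = 4, geometric multiplicity = 4

Determining the block sizes for each eigenvalue:
  λ = 2: gm = am = 4, so every block has size 1 → block sizes [1, 1, 1, 1]

Assembling the blocks gives a Jordan form
J =
  [2, 0, 0, 0]
  [0, 2, 0, 0]
  [0, 0, 2, 0]
  [0, 0, 0, 2]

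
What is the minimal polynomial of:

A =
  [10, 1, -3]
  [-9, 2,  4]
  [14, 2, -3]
x^3 - 9*x^2 + 27*x - 27

The characteristic polynomial is χ_A(x) = (x - 3)^3, so the eigenvalues are known. The minimal polynomial is
  m_A(x) = Π_λ (x − λ)^{k_λ}
where k_λ is the size of the *largest* Jordan block for λ (equivalently, the smallest k with (A − λI)^k v = 0 for every generalised eigenvector v of λ).

  λ = 3: largest Jordan block has size 3, contributing (x − 3)^3

So m_A(x) = (x - 3)^3 = x^3 - 9*x^2 + 27*x - 27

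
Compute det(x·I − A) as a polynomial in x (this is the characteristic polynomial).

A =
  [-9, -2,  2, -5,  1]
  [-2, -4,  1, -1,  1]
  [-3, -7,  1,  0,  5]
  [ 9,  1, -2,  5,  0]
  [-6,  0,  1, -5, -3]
x^5 + 10*x^4 + 40*x^3 + 80*x^2 + 80*x + 32

Expanding det(x·I − A) (e.g. by cofactor expansion or by noting that A is similar to its Jordan form J, which has the same characteristic polynomial as A) gives
  χ_A(x) = x^5 + 10*x^4 + 40*x^3 + 80*x^2 + 80*x + 32
which factors as (x + 2)^5. The eigenvalues (with algebraic multiplicities) are λ = -2 with multiplicity 5.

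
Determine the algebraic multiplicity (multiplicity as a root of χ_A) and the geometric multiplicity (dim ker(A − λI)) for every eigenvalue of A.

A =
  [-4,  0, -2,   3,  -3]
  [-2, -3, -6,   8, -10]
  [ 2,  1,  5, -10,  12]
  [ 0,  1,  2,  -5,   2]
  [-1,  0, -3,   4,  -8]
λ = -3: alg = 5, geom = 2

Step 1 — factor the characteristic polynomial to read off the algebraic multiplicities:
  χ_A(x) = (x + 3)^5

Step 2 — compute geometric multiplicities via the rank-nullity identity g(λ) = n − rank(A − λI):
  rank(A − (-3)·I) = 3, so dim ker(A − (-3)·I) = n − 3 = 2

Summary:
  λ = -3: algebraic multiplicity = 5, geometric multiplicity = 2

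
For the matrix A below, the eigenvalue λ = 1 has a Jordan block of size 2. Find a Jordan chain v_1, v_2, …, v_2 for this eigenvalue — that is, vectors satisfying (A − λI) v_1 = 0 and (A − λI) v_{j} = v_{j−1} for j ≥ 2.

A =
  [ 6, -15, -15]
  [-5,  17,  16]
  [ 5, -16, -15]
A Jordan chain for λ = 1 of length 2:
v_1 = (0, 1, -1)ᵀ
v_2 = (3, 1, 0)ᵀ

Let N = A − (1)·I. We want v_2 with N^2 v_2 = 0 but N^1 v_2 ≠ 0; then v_{j-1} := N · v_j for j = 2, …, 2.

Pick v_2 = (3, 1, 0)ᵀ.
Then v_1 = N · v_2 = (0, 1, -1)ᵀ.

Sanity check: (A − (1)·I) v_1 = (0, 0, 0)ᵀ = 0. ✓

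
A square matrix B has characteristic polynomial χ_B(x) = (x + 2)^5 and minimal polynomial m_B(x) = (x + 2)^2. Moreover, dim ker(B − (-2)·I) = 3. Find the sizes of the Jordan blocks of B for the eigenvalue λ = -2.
Block sizes for λ = -2: [2, 2, 1]

Step 1 — from the characteristic polynomial, algebraic multiplicity of λ = -2 is 5. From dim ker(B − (-2)·I) = 3, there are exactly 3 Jordan blocks for λ = -2.
Step 2 — from the minimal polynomial, the factor (x + 2)^2 tells us the largest block for λ = -2 has size 2.
Step 3 — with total size 5, 3 blocks, and largest block 2, the block sizes (in nonincreasing order) are [2, 2, 1].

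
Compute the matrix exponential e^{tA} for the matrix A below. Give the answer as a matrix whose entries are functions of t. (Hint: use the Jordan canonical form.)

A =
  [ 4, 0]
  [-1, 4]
e^{tA} =
  [exp(4*t), 0]
  [-t*exp(4*t), exp(4*t)]

Strategy: write A = P · J · P⁻¹ where J is a Jordan canonical form, so e^{tA} = P · e^{tJ} · P⁻¹, and e^{tJ} can be computed block-by-block.

A has Jordan form
J =
  [4, 1]
  [0, 4]
(up to reordering of blocks).

Per-block formulas:
  For a 2×2 Jordan block J_2(4): exp(t · J_2(4)) = e^(4t)·(I + t·N), where N is the 2×2 nilpotent shift.

After assembling e^{tJ} and conjugating by P, we get:

e^{tA} =
  [exp(4*t), 0]
  [-t*exp(4*t), exp(4*t)]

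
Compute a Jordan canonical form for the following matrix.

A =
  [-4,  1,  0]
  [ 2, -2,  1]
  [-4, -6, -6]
J_3(-4)

The characteristic polynomial is
  det(x·I − A) = x^3 + 12*x^2 + 48*x + 64 = (x + 4)^3

Eigenvalues and multiplicities (the geometric multiplicity of λ is n − rank(A − λI), which equals the number of Jordan blocks for λ):
  λ = -4: algebraic multiplicity = 3, geometric multiplicity = 1

Determining the block sizes for each eigenvalue:
  λ = -4: one block (gm = 1), so the single block has size am = 3 → block sizes [3]

Assembling the blocks gives a Jordan form
J =
  [-4,  1,  0]
  [ 0, -4,  1]
  [ 0,  0, -4]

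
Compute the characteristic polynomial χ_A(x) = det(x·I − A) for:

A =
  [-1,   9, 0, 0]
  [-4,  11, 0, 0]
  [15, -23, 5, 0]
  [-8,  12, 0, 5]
x^4 - 20*x^3 + 150*x^2 - 500*x + 625

Expanding det(x·I − A) (e.g. by cofactor expansion or by noting that A is similar to its Jordan form J, which has the same characteristic polynomial as A) gives
  χ_A(x) = x^4 - 20*x^3 + 150*x^2 - 500*x + 625
which factors as (x - 5)^4. The eigenvalues (with algebraic multiplicities) are λ = 5 with multiplicity 4.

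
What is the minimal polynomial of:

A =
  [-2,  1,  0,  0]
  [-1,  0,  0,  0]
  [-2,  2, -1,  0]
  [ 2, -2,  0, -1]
x^2 + 2*x + 1

The characteristic polynomial is χ_A(x) = (x + 1)^4, so the eigenvalues are known. The minimal polynomial is
  m_A(x) = Π_λ (x − λ)^{k_λ}
where k_λ is the size of the *largest* Jordan block for λ (equivalently, the smallest k with (A − λI)^k v = 0 for every generalised eigenvector v of λ).

  λ = -1: largest Jordan block has size 2, contributing (x + 1)^2

So m_A(x) = (x + 1)^2 = x^2 + 2*x + 1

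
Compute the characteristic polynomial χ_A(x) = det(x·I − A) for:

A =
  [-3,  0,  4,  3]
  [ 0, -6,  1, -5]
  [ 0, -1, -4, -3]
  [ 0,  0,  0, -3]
x^4 + 16*x^3 + 94*x^2 + 240*x + 225

Expanding det(x·I − A) (e.g. by cofactor expansion or by noting that A is similar to its Jordan form J, which has the same characteristic polynomial as A) gives
  χ_A(x) = x^4 + 16*x^3 + 94*x^2 + 240*x + 225
which factors as (x + 3)^2*(x + 5)^2. The eigenvalues (with algebraic multiplicities) are λ = -5 with multiplicity 2, λ = -3 with multiplicity 2.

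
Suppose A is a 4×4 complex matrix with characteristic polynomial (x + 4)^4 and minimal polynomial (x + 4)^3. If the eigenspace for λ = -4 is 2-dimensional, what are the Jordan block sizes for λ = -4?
Block sizes for λ = -4: [3, 1]

Step 1 — from the characteristic polynomial, algebraic multiplicity of λ = -4 is 4. From dim ker(A − (-4)·I) = 2, there are exactly 2 Jordan blocks for λ = -4.
Step 2 — from the minimal polynomial, the factor (x + 4)^3 tells us the largest block for λ = -4 has size 3.
Step 3 — with total size 4, 2 blocks, and largest block 3, the block sizes (in nonincreasing order) are [3, 1].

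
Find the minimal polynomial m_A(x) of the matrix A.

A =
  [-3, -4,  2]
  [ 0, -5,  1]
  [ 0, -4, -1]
x^2 + 6*x + 9

The characteristic polynomial is χ_A(x) = (x + 3)^3, so the eigenvalues are known. The minimal polynomial is
  m_A(x) = Π_λ (x − λ)^{k_λ}
where k_λ is the size of the *largest* Jordan block for λ (equivalently, the smallest k with (A − λI)^k v = 0 for every generalised eigenvector v of λ).

  λ = -3: largest Jordan block has size 2, contributing (x + 3)^2

So m_A(x) = (x + 3)^2 = x^2 + 6*x + 9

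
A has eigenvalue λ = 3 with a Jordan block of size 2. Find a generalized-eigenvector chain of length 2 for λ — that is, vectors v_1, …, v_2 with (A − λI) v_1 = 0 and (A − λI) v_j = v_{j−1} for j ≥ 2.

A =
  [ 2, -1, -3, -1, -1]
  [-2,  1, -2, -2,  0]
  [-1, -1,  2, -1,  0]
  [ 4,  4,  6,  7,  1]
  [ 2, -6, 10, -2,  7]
A Jordan chain for λ = 3 of length 2:
v_1 = (-1, -2, -1, 4, 2)ᵀ
v_2 = (1, 0, 0, 0, 0)ᵀ

Let N = A − (3)·I. We want v_2 with N^2 v_2 = 0 but N^1 v_2 ≠ 0; then v_{j-1} := N · v_j for j = 2, …, 2.

Pick v_2 = (1, 0, 0, 0, 0)ᵀ.
Then v_1 = N · v_2 = (-1, -2, -1, 4, 2)ᵀ.

Sanity check: (A − (3)·I) v_1 = (0, 0, 0, 0, 0)ᵀ = 0. ✓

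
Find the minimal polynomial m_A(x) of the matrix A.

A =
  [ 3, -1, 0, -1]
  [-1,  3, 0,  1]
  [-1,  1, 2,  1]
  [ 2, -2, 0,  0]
x^2 - 4*x + 4

The characteristic polynomial is χ_A(x) = (x - 2)^4, so the eigenvalues are known. The minimal polynomial is
  m_A(x) = Π_λ (x − λ)^{k_λ}
where k_λ is the size of the *largest* Jordan block for λ (equivalently, the smallest k with (A − λI)^k v = 0 for every generalised eigenvector v of λ).

  λ = 2: largest Jordan block has size 2, contributing (x − 2)^2

So m_A(x) = (x - 2)^2 = x^2 - 4*x + 4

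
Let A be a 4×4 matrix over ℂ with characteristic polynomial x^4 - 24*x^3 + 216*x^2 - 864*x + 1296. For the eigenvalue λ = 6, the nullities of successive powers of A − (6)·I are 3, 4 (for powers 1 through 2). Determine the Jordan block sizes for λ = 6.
Block sizes for λ = 6: [2, 1, 1]

From the dimensions of kernels of powers, the number of Jordan blocks of size at least j is d_j − d_{j−1} where d_j = dim ker(N^j) (with d_0 = 0). Computing the differences gives [3, 1].
The number of blocks of size exactly k is (#blocks of size ≥ k) − (#blocks of size ≥ k + 1), so the partition is: 2 block(s) of size 1, 1 block(s) of size 2.
In nonincreasing order the block sizes are [2, 1, 1].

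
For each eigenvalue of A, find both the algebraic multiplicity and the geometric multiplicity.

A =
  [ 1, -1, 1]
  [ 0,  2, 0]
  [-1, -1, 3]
λ = 2: alg = 3, geom = 2

Step 1 — factor the characteristic polynomial to read off the algebraic multiplicities:
  χ_A(x) = (x - 2)^3

Step 2 — compute geometric multiplicities via the rank-nullity identity g(λ) = n − rank(A − λI):
  rank(A − (2)·I) = 1, so dim ker(A − (2)·I) = n − 1 = 2

Summary:
  λ = 2: algebraic multiplicity = 3, geometric multiplicity = 2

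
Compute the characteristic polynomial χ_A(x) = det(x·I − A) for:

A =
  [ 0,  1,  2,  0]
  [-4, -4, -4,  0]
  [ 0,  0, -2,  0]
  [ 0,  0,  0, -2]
x^4 + 8*x^3 + 24*x^2 + 32*x + 16

Expanding det(x·I − A) (e.g. by cofactor expansion or by noting that A is similar to its Jordan form J, which has the same characteristic polynomial as A) gives
  χ_A(x) = x^4 + 8*x^3 + 24*x^2 + 32*x + 16
which factors as (x + 2)^4. The eigenvalues (with algebraic multiplicities) are λ = -2 with multiplicity 4.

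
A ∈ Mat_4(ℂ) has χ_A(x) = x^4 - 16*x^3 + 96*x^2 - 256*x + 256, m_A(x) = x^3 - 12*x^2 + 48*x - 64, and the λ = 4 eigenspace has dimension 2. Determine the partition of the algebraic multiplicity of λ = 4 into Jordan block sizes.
Block sizes for λ = 4: [3, 1]

Step 1 — from the characteristic polynomial, algebraic multiplicity of λ = 4 is 4. From dim ker(A − (4)·I) = 2, there are exactly 2 Jordan blocks for λ = 4.
Step 2 — from the minimal polynomial, the factor (x − 4)^3 tells us the largest block for λ = 4 has size 3.
Step 3 — with total size 4, 2 blocks, and largest block 3, the block sizes (in nonincreasing order) are [3, 1].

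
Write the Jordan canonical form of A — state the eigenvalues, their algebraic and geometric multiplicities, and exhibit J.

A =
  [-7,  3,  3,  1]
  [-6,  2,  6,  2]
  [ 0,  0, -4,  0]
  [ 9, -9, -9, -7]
J_2(-4) ⊕ J_1(-4) ⊕ J_1(-4)

The characteristic polynomial is
  det(x·I − A) = x^4 + 16*x^3 + 96*x^2 + 256*x + 256 = (x + 4)^4

Eigenvalues and multiplicities (the geometric multiplicity of λ is n − rank(A − λI), which equals the number of Jordan blocks for λ):
  λ = -4: algebraic multiplicity = 4, geometric multiplicity = 3

Determining the block sizes for each eigenvalue:
  λ = -4: 3 blocks summing to 4 forces exactly one block of size 2 and the rest size 1 → block sizes [2, 1, 1]

Assembling the blocks gives a Jordan form
J =
  [-4,  1,  0,  0]
  [ 0, -4,  0,  0]
  [ 0,  0, -4,  0]
  [ 0,  0,  0, -4]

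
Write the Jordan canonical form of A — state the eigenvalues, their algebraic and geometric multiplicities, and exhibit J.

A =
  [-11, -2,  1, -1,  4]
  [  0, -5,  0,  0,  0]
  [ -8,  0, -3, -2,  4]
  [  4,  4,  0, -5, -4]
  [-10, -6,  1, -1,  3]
J_2(-5) ⊕ J_1(-5) ⊕ J_1(-5) ⊕ J_1(-1)

The characteristic polynomial is
  det(x·I − A) = x^5 + 21*x^4 + 170*x^3 + 650*x^2 + 1125*x + 625 = (x + 1)*(x + 5)^4

Eigenvalues and multiplicities (the geometric multiplicity of λ is n − rank(A − λI), which equals the number of Jordan blocks for λ):
  λ = -5: algebraic multiplicity = 4, geometric multiplicity = 3
  λ = -1: algebraic multiplicity = 1, geometric multiplicity = 1

Determining the block sizes for each eigenvalue:
  λ = -5: 3 blocks summing to 4 forces exactly one block of size 2 and the rest size 1 → block sizes [2, 1, 1]
  λ = -1: one block (gm = 1), so the single block has size am = 1 → block sizes [1]

Assembling the blocks gives a Jordan form
J =
  [-5,  1,  0,  0,  0]
  [ 0, -5,  0,  0,  0]
  [ 0,  0, -5,  0,  0]
  [ 0,  0,  0, -5,  0]
  [ 0,  0,  0,  0, -1]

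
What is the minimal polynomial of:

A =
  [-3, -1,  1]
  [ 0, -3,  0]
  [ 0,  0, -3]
x^2 + 6*x + 9

The characteristic polynomial is χ_A(x) = (x + 3)^3, so the eigenvalues are known. The minimal polynomial is
  m_A(x) = Π_λ (x − λ)^{k_λ}
where k_λ is the size of the *largest* Jordan block for λ (equivalently, the smallest k with (A − λI)^k v = 0 for every generalised eigenvector v of λ).

  λ = -3: largest Jordan block has size 2, contributing (x + 3)^2

So m_A(x) = (x + 3)^2 = x^2 + 6*x + 9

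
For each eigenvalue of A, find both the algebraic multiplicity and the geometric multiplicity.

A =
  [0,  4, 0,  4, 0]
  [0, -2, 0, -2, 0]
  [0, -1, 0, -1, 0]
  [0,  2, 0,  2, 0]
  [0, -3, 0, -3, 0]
λ = 0: alg = 5, geom = 4

Step 1 — factor the characteristic polynomial to read off the algebraic multiplicities:
  χ_A(x) = x^5

Step 2 — compute geometric multiplicities via the rank-nullity identity g(λ) = n − rank(A − λI):
  rank(A − (0)·I) = 1, so dim ker(A − (0)·I) = n − 1 = 4

Summary:
  λ = 0: algebraic multiplicity = 5, geometric multiplicity = 4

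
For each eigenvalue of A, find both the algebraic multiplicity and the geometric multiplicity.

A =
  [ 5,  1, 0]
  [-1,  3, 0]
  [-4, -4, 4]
λ = 4: alg = 3, geom = 2

Step 1 — factor the characteristic polynomial to read off the algebraic multiplicities:
  χ_A(x) = (x - 4)^3

Step 2 — compute geometric multiplicities via the rank-nullity identity g(λ) = n − rank(A − λI):
  rank(A − (4)·I) = 1, so dim ker(A − (4)·I) = n − 1 = 2

Summary:
  λ = 4: algebraic multiplicity = 3, geometric multiplicity = 2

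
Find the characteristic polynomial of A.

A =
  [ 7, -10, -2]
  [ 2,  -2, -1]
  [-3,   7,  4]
x^3 - 9*x^2 + 27*x - 27

Expanding det(x·I − A) (e.g. by cofactor expansion or by noting that A is similar to its Jordan form J, which has the same characteristic polynomial as A) gives
  χ_A(x) = x^3 - 9*x^2 + 27*x - 27
which factors as (x - 3)^3. The eigenvalues (with algebraic multiplicities) are λ = 3 with multiplicity 3.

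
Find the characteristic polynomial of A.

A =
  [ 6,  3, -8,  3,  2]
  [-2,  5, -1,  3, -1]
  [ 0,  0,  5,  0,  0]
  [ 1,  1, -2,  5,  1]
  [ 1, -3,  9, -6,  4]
x^5 - 25*x^4 + 250*x^3 - 1250*x^2 + 3125*x - 3125

Expanding det(x·I − A) (e.g. by cofactor expansion or by noting that A is similar to its Jordan form J, which has the same characteristic polynomial as A) gives
  χ_A(x) = x^5 - 25*x^4 + 250*x^3 - 1250*x^2 + 3125*x - 3125
which factors as (x - 5)^5. The eigenvalues (with algebraic multiplicities) are λ = 5 with multiplicity 5.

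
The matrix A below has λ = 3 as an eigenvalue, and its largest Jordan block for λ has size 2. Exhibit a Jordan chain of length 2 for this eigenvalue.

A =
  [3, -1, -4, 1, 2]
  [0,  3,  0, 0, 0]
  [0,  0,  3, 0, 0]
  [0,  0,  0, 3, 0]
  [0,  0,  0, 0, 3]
A Jordan chain for λ = 3 of length 2:
v_1 = (-1, 0, 0, 0, 0)ᵀ
v_2 = (0, 1, 0, 0, 0)ᵀ

Let N = A − (3)·I. We want v_2 with N^2 v_2 = 0 but N^1 v_2 ≠ 0; then v_{j-1} := N · v_j for j = 2, …, 2.

Pick v_2 = (0, 1, 0, 0, 0)ᵀ.
Then v_1 = N · v_2 = (-1, 0, 0, 0, 0)ᵀ.

Sanity check: (A − (3)·I) v_1 = (0, 0, 0, 0, 0)ᵀ = 0. ✓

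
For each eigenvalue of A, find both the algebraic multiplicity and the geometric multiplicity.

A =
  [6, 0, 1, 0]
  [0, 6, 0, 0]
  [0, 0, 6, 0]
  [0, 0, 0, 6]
λ = 6: alg = 4, geom = 3

Step 1 — factor the characteristic polynomial to read off the algebraic multiplicities:
  χ_A(x) = (x - 6)^4

Step 2 — compute geometric multiplicities via the rank-nullity identity g(λ) = n − rank(A − λI):
  rank(A − (6)·I) = 1, so dim ker(A − (6)·I) = n − 1 = 3

Summary:
  λ = 6: algebraic multiplicity = 4, geometric multiplicity = 3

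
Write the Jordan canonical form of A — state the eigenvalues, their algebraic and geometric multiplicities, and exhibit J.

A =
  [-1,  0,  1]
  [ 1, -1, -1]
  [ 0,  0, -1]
J_3(-1)

The characteristic polynomial is
  det(x·I − A) = x^3 + 3*x^2 + 3*x + 1 = (x + 1)^3

Eigenvalues and multiplicities (the geometric multiplicity of λ is n − rank(A − λI), which equals the number of Jordan blocks for λ):
  λ = -1: algebraic multiplicity = 3, geometric multiplicity = 1

Determining the block sizes for each eigenvalue:
  λ = -1: one block (gm = 1), so the single block has size am = 3 → block sizes [3]

Assembling the blocks gives a Jordan form
J =
  [-1,  1,  0]
  [ 0, -1,  1]
  [ 0,  0, -1]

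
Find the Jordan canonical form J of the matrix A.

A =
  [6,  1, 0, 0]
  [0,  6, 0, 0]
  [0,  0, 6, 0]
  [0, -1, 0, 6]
J_2(6) ⊕ J_1(6) ⊕ J_1(6)

The characteristic polynomial is
  det(x·I − A) = x^4 - 24*x^3 + 216*x^2 - 864*x + 1296 = (x - 6)^4

Eigenvalues and multiplicities (the geometric multiplicity of λ is n − rank(A − λI), which equals the number of Jordan blocks for λ):
  λ = 6: algebraic multiplicity = 4, geometric multiplicity = 3

Determining the block sizes for each eigenvalue:
  λ = 6: 3 blocks summing to 4 forces exactly one block of size 2 and the rest size 1 → block sizes [2, 1, 1]

Assembling the blocks gives a Jordan form
J =
  [6, 1, 0, 0]
  [0, 6, 0, 0]
  [0, 0, 6, 0]
  [0, 0, 0, 6]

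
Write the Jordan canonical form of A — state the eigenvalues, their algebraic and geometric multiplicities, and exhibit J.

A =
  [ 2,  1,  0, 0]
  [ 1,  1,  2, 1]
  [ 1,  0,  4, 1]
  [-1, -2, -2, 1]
J_3(2) ⊕ J_1(2)

The characteristic polynomial is
  det(x·I − A) = x^4 - 8*x^3 + 24*x^2 - 32*x + 16 = (x - 2)^4

Eigenvalues and multiplicities (the geometric multiplicity of λ is n − rank(A − λI), which equals the number of Jordan blocks for λ):
  λ = 2: algebraic multiplicity = 4, geometric multiplicity = 2

Determining the block sizes for each eigenvalue:
  λ = 2: with am = 4 and gm = 2, the partition is not yet determined (e.g. several partitions of 4 into 2 parts exist). Let N = A − (2)·I. Computing rank(N^1) = 2, rank(N^2) = 1, rank(N^3) = 0; the number of blocks of size ≥ j is rank(N^{j−1}) − rank(N^j), giving [2, 1, 1]. So we have 1 block(s) of size 3, 1 block(s) of size 1 → block sizes [3, 1]

Assembling the blocks gives a Jordan form
J =
  [2, 1, 0, 0]
  [0, 2, 1, 0]
  [0, 0, 2, 0]
  [0, 0, 0, 2]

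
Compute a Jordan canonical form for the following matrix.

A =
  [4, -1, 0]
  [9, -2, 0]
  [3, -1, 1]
J_2(1) ⊕ J_1(1)

The characteristic polynomial is
  det(x·I − A) = x^3 - 3*x^2 + 3*x - 1 = (x - 1)^3

Eigenvalues and multiplicities (the geometric multiplicity of λ is n − rank(A − λI), which equals the number of Jordan blocks for λ):
  λ = 1: algebraic multiplicity = 3, geometric multiplicity = 2

Determining the block sizes for each eigenvalue:
  λ = 1: 2 blocks summing to 3 forces exactly one block of size 2 and the rest size 1 → block sizes [2, 1]

Assembling the blocks gives a Jordan form
J =
  [1, 1, 0]
  [0, 1, 0]
  [0, 0, 1]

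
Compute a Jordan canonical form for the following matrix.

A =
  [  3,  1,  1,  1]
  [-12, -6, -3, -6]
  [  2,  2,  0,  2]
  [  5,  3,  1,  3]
J_3(0) ⊕ J_1(0)

The characteristic polynomial is
  det(x·I − A) = x^4

Eigenvalues and multiplicities (the geometric multiplicity of λ is n − rank(A − λI), which equals the number of Jordan blocks for λ):
  λ = 0: algebraic multiplicity = 4, geometric multiplicity = 2

Determining the block sizes for each eigenvalue:
  λ = 0: with am = 4 and gm = 2, the partition is not yet determined (e.g. several partitions of 4 into 2 parts exist). Let N = A − (0)·I. Computing rank(N^1) = 2, rank(N^2) = 1, rank(N^3) = 0; the number of blocks of size ≥ j is rank(N^{j−1}) − rank(N^j), giving [2, 1, 1]. So we have 1 block(s) of size 3, 1 block(s) of size 1 → block sizes [3, 1]

Assembling the blocks gives a Jordan form
J =
  [0, 1, 0, 0]
  [0, 0, 1, 0]
  [0, 0, 0, 0]
  [0, 0, 0, 0]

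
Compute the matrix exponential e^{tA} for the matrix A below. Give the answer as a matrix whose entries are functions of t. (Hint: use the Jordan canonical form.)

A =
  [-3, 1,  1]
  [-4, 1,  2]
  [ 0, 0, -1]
e^{tA} =
  [-2*t*exp(-t) + exp(-t), t*exp(-t), t*exp(-t)]
  [-4*t*exp(-t), 2*t*exp(-t) + exp(-t), 2*t*exp(-t)]
  [0, 0, exp(-t)]

Strategy: write A = P · J · P⁻¹ where J is a Jordan canonical form, so e^{tA} = P · e^{tJ} · P⁻¹, and e^{tJ} can be computed block-by-block.

A has Jordan form
J =
  [-1,  1,  0]
  [ 0, -1,  0]
  [ 0,  0, -1]
(up to reordering of blocks).

Per-block formulas:
  For a 1×1 block at λ = -1: exp(t · [-1]) = [e^(-1t)].
  For a 2×2 Jordan block J_2(-1): exp(t · J_2(-1)) = e^(-1t)·(I + t·N), where N is the 2×2 nilpotent shift.

After assembling e^{tJ} and conjugating by P, we get:

e^{tA} =
  [-2*t*exp(-t) + exp(-t), t*exp(-t), t*exp(-t)]
  [-4*t*exp(-t), 2*t*exp(-t) + exp(-t), 2*t*exp(-t)]
  [0, 0, exp(-t)]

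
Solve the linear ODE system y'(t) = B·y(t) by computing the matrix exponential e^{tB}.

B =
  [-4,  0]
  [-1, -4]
e^{tB} =
  [exp(-4*t), 0]
  [-t*exp(-4*t), exp(-4*t)]

Strategy: write B = P · J · P⁻¹ where J is a Jordan canonical form, so e^{tB} = P · e^{tJ} · P⁻¹, and e^{tJ} can be computed block-by-block.

B has Jordan form
J =
  [-4,  1]
  [ 0, -4]
(up to reordering of blocks).

Per-block formulas:
  For a 2×2 Jordan block J_2(-4): exp(t · J_2(-4)) = e^(-4t)·(I + t·N), where N is the 2×2 nilpotent shift.

After assembling e^{tJ} and conjugating by P, we get:

e^{tB} =
  [exp(-4*t), 0]
  [-t*exp(-4*t), exp(-4*t)]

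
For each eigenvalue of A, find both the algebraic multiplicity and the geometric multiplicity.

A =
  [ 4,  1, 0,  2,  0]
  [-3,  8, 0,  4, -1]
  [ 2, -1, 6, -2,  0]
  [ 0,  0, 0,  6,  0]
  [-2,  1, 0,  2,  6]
λ = 6: alg = 5, geom = 3

Step 1 — factor the characteristic polynomial to read off the algebraic multiplicities:
  χ_A(x) = (x - 6)^5

Step 2 — compute geometric multiplicities via the rank-nullity identity g(λ) = n − rank(A − λI):
  rank(A − (6)·I) = 2, so dim ker(A − (6)·I) = n − 2 = 3

Summary:
  λ = 6: algebraic multiplicity = 5, geometric multiplicity = 3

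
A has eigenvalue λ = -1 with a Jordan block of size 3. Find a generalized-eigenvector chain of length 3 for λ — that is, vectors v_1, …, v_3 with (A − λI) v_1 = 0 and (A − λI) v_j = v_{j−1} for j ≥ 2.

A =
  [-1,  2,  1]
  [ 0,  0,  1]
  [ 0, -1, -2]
A Jordan chain for λ = -1 of length 3:
v_1 = (1, 0, 0)ᵀ
v_2 = (2, 1, -1)ᵀ
v_3 = (0, 1, 0)ᵀ

Let N = A − (-1)·I. We want v_3 with N^3 v_3 = 0 but N^2 v_3 ≠ 0; then v_{j-1} := N · v_j for j = 3, …, 2.

Pick v_3 = (0, 1, 0)ᵀ.
Then v_2 = N · v_3 = (2, 1, -1)ᵀ.
Then v_1 = N · v_2 = (1, 0, 0)ᵀ.

Sanity check: (A − (-1)·I) v_1 = (0, 0, 0)ᵀ = 0. ✓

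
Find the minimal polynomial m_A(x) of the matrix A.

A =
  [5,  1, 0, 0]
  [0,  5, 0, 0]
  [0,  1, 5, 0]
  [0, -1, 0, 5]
x^2 - 10*x + 25

The characteristic polynomial is χ_A(x) = (x - 5)^4, so the eigenvalues are known. The minimal polynomial is
  m_A(x) = Π_λ (x − λ)^{k_λ}
where k_λ is the size of the *largest* Jordan block for λ (equivalently, the smallest k with (A − λI)^k v = 0 for every generalised eigenvector v of λ).

  λ = 5: largest Jordan block has size 2, contributing (x − 5)^2

So m_A(x) = (x - 5)^2 = x^2 - 10*x + 25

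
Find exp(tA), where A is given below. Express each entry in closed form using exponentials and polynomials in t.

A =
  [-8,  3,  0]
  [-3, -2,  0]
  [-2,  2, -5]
e^{tA} =
  [-3*t*exp(-5*t) + exp(-5*t), 3*t*exp(-5*t), 0]
  [-3*t*exp(-5*t), 3*t*exp(-5*t) + exp(-5*t), 0]
  [-2*t*exp(-5*t), 2*t*exp(-5*t), exp(-5*t)]

Strategy: write A = P · J · P⁻¹ where J is a Jordan canonical form, so e^{tA} = P · e^{tJ} · P⁻¹, and e^{tJ} can be computed block-by-block.

A has Jordan form
J =
  [-5,  1,  0]
  [ 0, -5,  0]
  [ 0,  0, -5]
(up to reordering of blocks).

Per-block formulas:
  For a 1×1 block at λ = -5: exp(t · [-5]) = [e^(-5t)].
  For a 2×2 Jordan block J_2(-5): exp(t · J_2(-5)) = e^(-5t)·(I + t·N), where N is the 2×2 nilpotent shift.

After assembling e^{tJ} and conjugating by P, we get:

e^{tA} =
  [-3*t*exp(-5*t) + exp(-5*t), 3*t*exp(-5*t), 0]
  [-3*t*exp(-5*t), 3*t*exp(-5*t) + exp(-5*t), 0]
  [-2*t*exp(-5*t), 2*t*exp(-5*t), exp(-5*t)]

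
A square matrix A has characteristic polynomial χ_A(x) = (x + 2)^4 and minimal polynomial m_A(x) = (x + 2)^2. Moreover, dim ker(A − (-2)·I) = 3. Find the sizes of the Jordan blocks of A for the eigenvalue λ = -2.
Block sizes for λ = -2: [2, 1, 1]

Step 1 — from the characteristic polynomial, algebraic multiplicity of λ = -2 is 4. From dim ker(A − (-2)·I) = 3, there are exactly 3 Jordan blocks for λ = -2.
Step 2 — from the minimal polynomial, the factor (x + 2)^2 tells us the largest block for λ = -2 has size 2.
Step 3 — with total size 4, 3 blocks, and largest block 2, the block sizes (in nonincreasing order) are [2, 1, 1].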